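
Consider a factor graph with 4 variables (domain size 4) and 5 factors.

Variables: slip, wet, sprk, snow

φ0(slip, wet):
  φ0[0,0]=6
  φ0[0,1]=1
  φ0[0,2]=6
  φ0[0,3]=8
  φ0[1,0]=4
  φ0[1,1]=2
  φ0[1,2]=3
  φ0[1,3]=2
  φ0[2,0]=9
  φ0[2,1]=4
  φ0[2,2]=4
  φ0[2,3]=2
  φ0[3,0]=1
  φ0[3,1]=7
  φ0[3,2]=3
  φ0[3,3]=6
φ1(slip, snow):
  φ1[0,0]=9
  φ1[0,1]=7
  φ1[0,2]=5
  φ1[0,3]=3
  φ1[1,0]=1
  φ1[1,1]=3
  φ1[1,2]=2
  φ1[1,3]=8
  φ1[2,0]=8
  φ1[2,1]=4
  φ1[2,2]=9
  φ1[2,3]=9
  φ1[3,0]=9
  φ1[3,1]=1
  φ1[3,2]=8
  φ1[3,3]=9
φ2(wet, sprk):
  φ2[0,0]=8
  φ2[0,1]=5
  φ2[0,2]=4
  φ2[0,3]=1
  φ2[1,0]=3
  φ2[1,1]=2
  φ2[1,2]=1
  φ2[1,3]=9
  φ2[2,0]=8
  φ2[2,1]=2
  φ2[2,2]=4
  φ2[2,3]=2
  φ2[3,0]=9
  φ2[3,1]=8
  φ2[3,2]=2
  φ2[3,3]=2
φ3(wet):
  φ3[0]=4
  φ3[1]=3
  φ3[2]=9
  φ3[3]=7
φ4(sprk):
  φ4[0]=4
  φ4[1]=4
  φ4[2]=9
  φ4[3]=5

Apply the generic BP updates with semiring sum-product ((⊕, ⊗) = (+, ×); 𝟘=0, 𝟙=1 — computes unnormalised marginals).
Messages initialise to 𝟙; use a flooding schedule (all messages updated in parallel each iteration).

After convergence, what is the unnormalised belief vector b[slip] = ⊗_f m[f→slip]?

init: all messages = 𝟙 over 4 values
r1 m[φ0→slip] = [21, 11, 19, 17]
r1 m[φ0→wet] = [20, 14, 16, 18]
r1 m[φ1→slip] = [24, 14, 30, 27]
r1 m[φ1→snow] = [27, 15, 24, 29]
r1 m[φ2→wet] = [18, 15, 16, 21]
r1 m[φ2→sprk] = [28, 17, 11, 14]
r1 m[φ3→wet] = [4, 3, 9, 7]
r1 m[φ4→sprk] = [4, 4, 9, 5]
r1 m[slip→φ0] = [1, 1, 1, 1]
r1 m[slip→φ1] = [1, 1, 1, 1]
r1 m[wet→φ0] = [1, 1, 1, 1]
r1 m[wet→φ2] = [1, 1, 1, 1]
r1 m[wet→φ3] = [1, 1, 1, 1]
r1 m[sprk→φ2] = [1, 1, 1, 1]
r1 m[sprk→φ4] = [1, 1, 1, 1]
r1 m[snow→φ1] = [1, 1, 1, 1]
r2 m[φ0→slip] = [21, 11, 19, 17]
r2 m[φ0→wet] = [20, 14, 16, 18]
r2 m[φ1→slip] = [24, 14, 30, 27]
r2 m[φ1→snow] = [27, 15, 24, 29]
r2 m[φ2→wet] = [18, 15, 16, 21]
r2 m[φ2→sprk] = [28, 17, 11, 14]
r2 m[φ3→wet] = [4, 3, 9, 7]
r2 m[φ4→sprk] = [4, 4, 9, 5]
r2 m[slip→φ0] = [24, 14, 30, 27]
r2 m[slip→φ1] = [21, 11, 19, 17]
r2 m[wet→φ0] = [72, 45, 144, 147]
r2 m[wet→φ2] = [80, 42, 144, 126]
r2 m[wet→φ3] = [360, 210, 256, 378]
r2 m[sprk→φ2] = [4, 4, 9, 5]
r2 m[sprk→φ4] = [28, 17, 11, 14]
r2 m[snow→φ1] = [1, 1, 1, 1]
r3 m[φ0→slip] = [2517, 1104, 1698, 1701]
r3 m[φ0→wet] = [497, 361, 387, 442]
r3 m[φ1→slip] = [24, 14, 30, 27]
r3 m[φ1→snow] = [505, 273, 434, 475]
r3 m[φ2→wet] = [93, 74, 86, 96]
r3 m[φ2→sprk] = [3052, 1780, 1190, 998]
r3 m[φ3→wet] = [4, 3, 9, 7]
r3 m[φ4→sprk] = [4, 4, 9, 5]
r3 m[slip→φ0] = [24, 14, 30, 27]
r3 m[slip→φ1] = [21, 11, 19, 17]
r3 m[wet→φ0] = [72, 45, 144, 147]
r3 m[wet→φ2] = [80, 42, 144, 126]
r3 m[wet→φ3] = [360, 210, 256, 378]
r3 m[sprk→φ2] = [4, 4, 9, 5]
r3 m[sprk→φ4] = [28, 17, 11, 14]
r3 m[snow→φ1] = [1, 1, 1, 1]
r4 m[φ0→slip] = [2517, 1104, 1698, 1701]
r4 m[φ0→wet] = [497, 361, 387, 442]
r4 m[φ1→slip] = [24, 14, 30, 27]
r4 m[φ1→snow] = [505, 273, 434, 475]
r4 m[φ2→wet] = [93, 74, 86, 96]
r4 m[φ2→sprk] = [3052, 1780, 1190, 998]
r4 m[φ3→wet] = [4, 3, 9, 7]
r4 m[φ4→sprk] = [4, 4, 9, 5]
r4 m[slip→φ0] = [24, 14, 30, 27]
r4 m[slip→φ1] = [2517, 1104, 1698, 1701]
r4 m[wet→φ0] = [372, 222, 774, 672]
r4 m[wet→φ2] = [1988, 1083, 3483, 3094]
r4 m[wet→φ3] = [46221, 26714, 33282, 42432]
r4 m[sprk→φ2] = [4, 4, 9, 5]
r4 m[sprk→φ4] = [3052, 1780, 1190, 998]
r4 m[snow→φ1] = [1, 1, 1, 1]
r5 m[φ0→slip] = [12474, 5598, 8676, 8280]
r5 m[φ0→wet] = [497, 361, 387, 442]
r5 m[φ1→slip] = [24, 14, 30, 27]
r5 m[φ1→snow] = [52650, 29424, 43683, 46974]
r5 m[φ2→wet] = [93, 74, 86, 96]
r5 m[φ2→sprk] = [74863, 43824, 29155, 24889]
r5 m[φ3→wet] = [4, 3, 9, 7]
r5 m[φ4→sprk] = [4, 4, 9, 5]
r5 m[slip→φ0] = [24, 14, 30, 27]
r5 m[slip→φ1] = [2517, 1104, 1698, 1701]
r5 m[wet→φ0] = [372, 222, 774, 672]
r5 m[wet→φ2] = [1988, 1083, 3483, 3094]
r5 m[wet→φ3] = [46221, 26714, 33282, 42432]
r5 m[sprk→φ2] = [4, 4, 9, 5]
r5 m[sprk→φ4] = [3052, 1780, 1190, 998]
r5 m[snow→φ1] = [1, 1, 1, 1]
r6 m[φ0→slip] = [12474, 5598, 8676, 8280]
r6 m[φ0→wet] = [497, 361, 387, 442]
r6 m[φ1→slip] = [24, 14, 30, 27]
r6 m[φ1→snow] = [52650, 29424, 43683, 46974]
r6 m[φ2→wet] = [93, 74, 86, 96]
r6 m[φ2→sprk] = [74863, 43824, 29155, 24889]
r6 m[φ3→wet] = [4, 3, 9, 7]
r6 m[φ4→sprk] = [4, 4, 9, 5]
r6 m[slip→φ0] = [24, 14, 30, 27]
r6 m[slip→φ1] = [12474, 5598, 8676, 8280]
r6 m[wet→φ0] = [372, 222, 774, 672]
r6 m[wet→φ2] = [1988, 1083, 3483, 3094]
r6 m[wet→φ3] = [46221, 26714, 33282, 42432]
r6 m[sprk→φ2] = [4, 4, 9, 5]
r6 m[sprk→φ4] = [74863, 43824, 29155, 24889]
r6 m[snow→φ1] = [1, 1, 1, 1]
r7 m[φ0→slip] = [12474, 5598, 8676, 8280]
r7 m[φ0→wet] = [497, 361, 387, 442]
r7 m[φ1→slip] = [24, 14, 30, 27]
r7 m[φ1→snow] = [261792, 147096, 217890, 234810]
r7 m[φ2→wet] = [93, 74, 86, 96]
r7 m[φ2→sprk] = [74863, 43824, 29155, 24889]
r7 m[φ3→wet] = [4, 3, 9, 7]
r7 m[φ4→sprk] = [4, 4, 9, 5]
r7 m[slip→φ0] = [24, 14, 30, 27]
r7 m[slip→φ1] = [12474, 5598, 8676, 8280]
r7 m[wet→φ0] = [372, 222, 774, 672]
r7 m[wet→φ2] = [1988, 1083, 3483, 3094]
r7 m[wet→φ3] = [46221, 26714, 33282, 42432]
r7 m[sprk→φ2] = [4, 4, 9, 5]
r7 m[sprk→φ4] = [74863, 43824, 29155, 24889]
r7 m[snow→φ1] = [1, 1, 1, 1]
r8 m[φ0→slip] = [12474, 5598, 8676, 8280]
r8 m[φ0→wet] = [497, 361, 387, 442]
r8 m[φ1→slip] = [24, 14, 30, 27]
r8 m[φ1→snow] = [261792, 147096, 217890, 234810]
r8 m[φ2→wet] = [93, 74, 86, 96]
r8 m[φ2→sprk] = [74863, 43824, 29155, 24889]
r8 m[φ3→wet] = [4, 3, 9, 7]
r8 m[φ4→sprk] = [4, 4, 9, 5]
r8 m[slip→φ0] = [24, 14, 30, 27]
r8 m[slip→φ1] = [12474, 5598, 8676, 8280]
r8 m[wet→φ0] = [372, 222, 774, 672]
r8 m[wet→φ2] = [1988, 1083, 3483, 3094]
r8 m[wet→φ3] = [46221, 26714, 33282, 42432]
r8 m[sprk→φ2] = [4, 4, 9, 5]
r8 m[sprk→φ4] = [74863, 43824, 29155, 24889]
r8 m[snow→φ1] = [1, 1, 1, 1]
fixed point reached at round 8
b[slip] = ⊗ incoming = [299376, 78372, 260280, 223560]

b[slip] = [299376, 78372, 260280, 223560]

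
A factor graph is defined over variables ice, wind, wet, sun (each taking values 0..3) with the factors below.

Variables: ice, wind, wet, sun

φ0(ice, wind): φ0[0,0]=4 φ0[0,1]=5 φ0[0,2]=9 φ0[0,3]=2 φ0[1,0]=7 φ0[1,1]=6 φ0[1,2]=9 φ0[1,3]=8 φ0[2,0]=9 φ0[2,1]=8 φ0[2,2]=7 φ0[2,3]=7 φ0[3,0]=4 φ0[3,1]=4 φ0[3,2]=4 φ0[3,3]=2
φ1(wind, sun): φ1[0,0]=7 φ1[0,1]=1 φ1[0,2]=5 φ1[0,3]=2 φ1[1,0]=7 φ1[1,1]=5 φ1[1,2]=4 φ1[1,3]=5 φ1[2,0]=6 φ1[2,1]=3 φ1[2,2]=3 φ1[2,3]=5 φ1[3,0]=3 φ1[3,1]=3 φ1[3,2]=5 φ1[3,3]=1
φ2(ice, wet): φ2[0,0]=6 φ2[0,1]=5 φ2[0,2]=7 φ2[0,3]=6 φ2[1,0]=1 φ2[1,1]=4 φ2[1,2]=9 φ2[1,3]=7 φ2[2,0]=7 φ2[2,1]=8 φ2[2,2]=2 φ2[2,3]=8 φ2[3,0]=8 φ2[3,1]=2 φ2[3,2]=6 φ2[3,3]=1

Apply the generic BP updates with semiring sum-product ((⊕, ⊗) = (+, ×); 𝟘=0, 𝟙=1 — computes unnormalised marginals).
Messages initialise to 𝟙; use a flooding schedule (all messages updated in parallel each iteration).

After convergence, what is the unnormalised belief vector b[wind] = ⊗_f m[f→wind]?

init: all messages = 𝟙 over 4 values
r1 m[φ0→ice] = [20, 30, 31, 14]
r1 m[φ0→wind] = [24, 23, 29, 19]
r1 m[φ1→wind] = [15, 21, 17, 12]
r1 m[φ1→sun] = [23, 12, 17, 13]
r1 m[φ2→ice] = [24, 21, 25, 17]
r1 m[φ2→wet] = [22, 19, 24, 22]
r1 m[ice→φ0] = [1, 1, 1, 1]
r1 m[ice→φ2] = [1, 1, 1, 1]
r1 m[wind→φ0] = [1, 1, 1, 1]
r1 m[wind→φ1] = [1, 1, 1, 1]
r1 m[wet→φ2] = [1, 1, 1, 1]
r1 m[sun→φ1] = [1, 1, 1, 1]
r2 m[φ0→ice] = [20, 30, 31, 14]
r2 m[φ0→wind] = [24, 23, 29, 19]
r2 m[φ1→wind] = [15, 21, 17, 12]
r2 m[φ1→sun] = [23, 12, 17, 13]
r2 m[φ2→ice] = [24, 21, 25, 17]
r2 m[φ2→wet] = [22, 19, 24, 22]
r2 m[ice→φ0] = [24, 21, 25, 17]
r2 m[ice→φ2] = [20, 30, 31, 14]
r2 m[wind→φ0] = [15, 21, 17, 12]
r2 m[wind→φ1] = [24, 23, 29, 19]
r2 m[wet→φ2] = [1, 1, 1, 1]
r2 m[sun→φ1] = [1, 1, 1, 1]
r3 m[φ0→ice] = [342, 480, 506, 236]
r3 m[φ0→wind] = [536, 514, 648, 425]
r3 m[φ1→wind] = [15, 21, 17, 12]
r3 m[φ1→sun] = [560, 283, 394, 327]
r3 m[φ2→ice] = [24, 21, 25, 17]
r3 m[φ2→wet] = [479, 496, 556, 592]
r3 m[ice→φ0] = [24, 21, 25, 17]
r3 m[ice→φ2] = [20, 30, 31, 14]
r3 m[wind→φ0] = [15, 21, 17, 12]
r3 m[wind→φ1] = [24, 23, 29, 19]
r3 m[wet→φ2] = [1, 1, 1, 1]
r3 m[sun→φ1] = [1, 1, 1, 1]
r4 m[φ0→ice] = [342, 480, 506, 236]
r4 m[φ0→wind] = [536, 514, 648, 425]
r4 m[φ1→wind] = [15, 21, 17, 12]
r4 m[φ1→sun] = [560, 283, 394, 327]
r4 m[φ2→ice] = [24, 21, 25, 17]
r4 m[φ2→wet] = [479, 496, 556, 592]
r4 m[ice→φ0] = [24, 21, 25, 17]
r4 m[ice→φ2] = [342, 480, 506, 236]
r4 m[wind→φ0] = [15, 21, 17, 12]
r4 m[wind→φ1] = [536, 514, 648, 425]
r4 m[wet→φ2] = [1, 1, 1, 1]
r4 m[sun→φ1] = [1, 1, 1, 1]
r5 m[φ0→ice] = [342, 480, 506, 236]
r5 m[φ0→wind] = [536, 514, 648, 425]
r5 m[φ1→wind] = [15, 21, 17, 12]
r5 m[φ1→sun] = [12513, 6325, 8805, 7307]
r5 m[φ2→ice] = [24, 21, 25, 17]
r5 m[φ2→wet] = [7962, 8150, 9142, 9696]
r5 m[ice→φ0] = [24, 21, 25, 17]
r5 m[ice→φ2] = [342, 480, 506, 236]
r5 m[wind→φ0] = [15, 21, 17, 12]
r5 m[wind→φ1] = [536, 514, 648, 425]
r5 m[wet→φ2] = [1, 1, 1, 1]
r5 m[sun→φ1] = [1, 1, 1, 1]
r6 m[φ0→ice] = [342, 480, 506, 236]
r6 m[φ0→wind] = [536, 514, 648, 425]
r6 m[φ1→wind] = [15, 21, 17, 12]
r6 m[φ1→sun] = [12513, 6325, 8805, 7307]
r6 m[φ2→ice] = [24, 21, 25, 17]
r6 m[φ2→wet] = [7962, 8150, 9142, 9696]
r6 m[ice→φ0] = [24, 21, 25, 17]
r6 m[ice→φ2] = [342, 480, 506, 236]
r6 m[wind→φ0] = [15, 21, 17, 12]
r6 m[wind→φ1] = [536, 514, 648, 425]
r6 m[wet→φ2] = [1, 1, 1, 1]
r6 m[sun→φ1] = [1, 1, 1, 1]
fixed point reached at round 6
b[wind] = ⊗ incoming = [8040, 10794, 11016, 5100]

b[wind] = [8040, 10794, 11016, 5100]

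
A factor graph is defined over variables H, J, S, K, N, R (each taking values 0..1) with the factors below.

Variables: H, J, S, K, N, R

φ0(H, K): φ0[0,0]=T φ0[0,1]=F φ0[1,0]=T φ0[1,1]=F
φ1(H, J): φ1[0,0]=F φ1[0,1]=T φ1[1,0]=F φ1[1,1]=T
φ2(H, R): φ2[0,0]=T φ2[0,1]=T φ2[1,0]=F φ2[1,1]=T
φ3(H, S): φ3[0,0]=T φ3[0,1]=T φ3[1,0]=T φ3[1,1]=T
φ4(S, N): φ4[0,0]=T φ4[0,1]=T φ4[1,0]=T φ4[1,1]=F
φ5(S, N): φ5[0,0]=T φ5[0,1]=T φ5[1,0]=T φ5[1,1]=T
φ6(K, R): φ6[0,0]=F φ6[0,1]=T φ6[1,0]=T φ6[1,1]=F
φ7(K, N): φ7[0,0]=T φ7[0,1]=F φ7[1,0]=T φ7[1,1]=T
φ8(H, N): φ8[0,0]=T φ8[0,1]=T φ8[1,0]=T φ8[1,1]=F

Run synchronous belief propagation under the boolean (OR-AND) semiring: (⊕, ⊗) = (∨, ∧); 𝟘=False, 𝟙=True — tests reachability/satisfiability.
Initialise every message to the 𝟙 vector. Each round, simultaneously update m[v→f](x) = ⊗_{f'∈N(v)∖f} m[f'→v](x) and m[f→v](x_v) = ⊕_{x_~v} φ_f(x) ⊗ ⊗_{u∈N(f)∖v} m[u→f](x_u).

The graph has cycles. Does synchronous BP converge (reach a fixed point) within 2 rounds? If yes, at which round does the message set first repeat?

NOT CONVERGED within 2 rounds

init: all messages = 𝟙 over 2 values
r1 m[φ0→H] = [T, T]
r1 m[φ0→K] = [T, F]
r1 m[φ1→H] = [T, T]
r1 m[φ1→J] = [F, T]
r1 m[φ2→H] = [T, T]
r1 m[φ2→R] = [T, T]
r1 m[φ3→H] = [T, T]
r1 m[φ3→S] = [T, T]
r1 m[φ4→S] = [T, T]
r1 m[φ4→N] = [T, T]
r1 m[φ5→S] = [T, T]
r1 m[φ5→N] = [T, T]
r1 m[φ6→K] = [T, T]
r1 m[φ6→R] = [T, T]
r1 m[φ7→K] = [T, T]
r1 m[φ7→N] = [T, T]
r1 m[φ8→H] = [T, T]
r1 m[φ8→N] = [T, T]
r1 m[H→φ0] = [T, T]
r1 m[H→φ1] = [T, T]
r1 m[H→φ2] = [T, T]
r1 m[H→φ3] = [T, T]
r1 m[H→φ8] = [T, T]
r1 m[J→φ1] = [T, T]
r1 m[S→φ3] = [T, T]
r1 m[S→φ4] = [T, T]
r1 m[S→φ5] = [T, T]
r1 m[K→φ0] = [T, T]
r1 m[K→φ6] = [T, T]
r1 m[K→φ7] = [T, T]
r1 m[N→φ4] = [T, T]
r1 m[N→φ5] = [T, T]
r1 m[N→φ7] = [T, T]
r1 m[N→φ8] = [T, T]
r1 m[R→φ2] = [T, T]
r1 m[R→φ6] = [T, T]
r2 m[φ0→H] = [T, T]
r2 m[φ0→K] = [T, F]
r2 m[φ1→H] = [T, T]
r2 m[φ1→J] = [F, T]
r2 m[φ2→H] = [T, T]
r2 m[φ2→R] = [T, T]
r2 m[φ3→H] = [T, T]
r2 m[φ3→S] = [T, T]
r2 m[φ4→S] = [T, T]
r2 m[φ4→N] = [T, T]
r2 m[φ5→S] = [T, T]
r2 m[φ5→N] = [T, T]
r2 m[φ6→K] = [T, T]
r2 m[φ6→R] = [T, T]
r2 m[φ7→K] = [T, T]
r2 m[φ7→N] = [T, T]
r2 m[φ8→H] = [T, T]
r2 m[φ8→N] = [T, T]
r2 m[H→φ0] = [T, T]
r2 m[H→φ1] = [T, T]
r2 m[H→φ2] = [T, T]
r2 m[H→φ3] = [T, T]
r2 m[H→φ8] = [T, T]
r2 m[J→φ1] = [T, T]
r2 m[S→φ3] = [T, T]
r2 m[S→φ4] = [T, T]
r2 m[S→φ5] = [T, T]
r2 m[K→φ0] = [T, T]
r2 m[K→φ6] = [T, F]
r2 m[K→φ7] = [T, F]
r2 m[N→φ4] = [T, T]
r2 m[N→φ5] = [T, T]
r2 m[N→φ7] = [T, T]
r2 m[N→φ8] = [T, T]
r2 m[R→φ2] = [T, T]
r2 m[R→φ6] = [T, T]
no fixed point within 2 rounds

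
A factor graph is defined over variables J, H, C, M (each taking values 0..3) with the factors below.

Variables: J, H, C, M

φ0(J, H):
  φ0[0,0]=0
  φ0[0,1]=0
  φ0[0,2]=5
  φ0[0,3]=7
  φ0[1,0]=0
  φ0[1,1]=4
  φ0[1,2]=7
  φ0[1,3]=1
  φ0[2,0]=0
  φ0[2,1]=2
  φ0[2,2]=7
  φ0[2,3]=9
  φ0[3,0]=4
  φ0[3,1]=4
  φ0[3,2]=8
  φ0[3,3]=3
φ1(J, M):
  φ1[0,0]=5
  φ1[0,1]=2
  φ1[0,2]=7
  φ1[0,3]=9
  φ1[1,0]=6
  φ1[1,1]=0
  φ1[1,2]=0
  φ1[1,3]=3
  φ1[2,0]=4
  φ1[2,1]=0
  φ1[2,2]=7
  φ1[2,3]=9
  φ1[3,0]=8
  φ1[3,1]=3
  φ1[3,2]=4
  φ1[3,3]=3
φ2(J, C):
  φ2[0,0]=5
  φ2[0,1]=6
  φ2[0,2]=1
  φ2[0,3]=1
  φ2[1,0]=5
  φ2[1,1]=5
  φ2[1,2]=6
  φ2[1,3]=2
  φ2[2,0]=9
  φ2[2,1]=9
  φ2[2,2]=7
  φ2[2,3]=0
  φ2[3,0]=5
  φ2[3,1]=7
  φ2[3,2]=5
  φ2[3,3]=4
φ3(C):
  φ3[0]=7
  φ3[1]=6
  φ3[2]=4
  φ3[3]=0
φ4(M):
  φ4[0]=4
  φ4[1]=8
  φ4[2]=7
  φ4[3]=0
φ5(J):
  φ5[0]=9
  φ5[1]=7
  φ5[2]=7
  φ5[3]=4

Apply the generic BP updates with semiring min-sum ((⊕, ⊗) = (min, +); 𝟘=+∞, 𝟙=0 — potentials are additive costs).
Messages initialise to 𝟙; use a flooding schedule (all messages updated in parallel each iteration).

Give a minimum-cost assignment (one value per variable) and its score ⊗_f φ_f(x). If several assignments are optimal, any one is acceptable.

init: all messages = 𝟙 over 4 values
r1 m[φ0→J] = [0, 0, 0, 3]
r1 m[φ0→H] = [0, 0, 5, 1]
r1 m[φ1→J] = [2, 0, 0, 3]
r1 m[φ1→M] = [4, 0, 0, 3]
r1 m[φ2→J] = [1, 2, 0, 4]
r1 m[φ2→C] = [5, 5, 1, 0]
r1 m[φ3→C] = [7, 6, 4, 0]
r1 m[φ4→M] = [4, 8, 7, 0]
r1 m[φ5→J] = [9, 7, 7, 4]
r1 m[J→φ0] = [0, 0, 0, 0]
r1 m[J→φ1] = [0, 0, 0, 0]
r1 m[J→φ2] = [0, 0, 0, 0]
r1 m[J→φ5] = [0, 0, 0, 0]
r1 m[H→φ0] = [0, 0, 0, 0]
r1 m[C→φ2] = [0, 0, 0, 0]
r1 m[C→φ3] = [0, 0, 0, 0]
r1 m[M→φ1] = [0, 0, 0, 0]
r1 m[M→φ4] = [0, 0, 0, 0]
r2 m[φ0→J] = [0, 0, 0, 3]
r2 m[φ0→H] = [0, 0, 5, 1]
r2 m[φ1→J] = [2, 0, 0, 3]
r2 m[φ1→M] = [4, 0, 0, 3]
r2 m[φ2→J] = [1, 2, 0, 4]
r2 m[φ2→C] = [5, 5, 1, 0]
r2 m[φ3→C] = [7, 6, 4, 0]
r2 m[φ4→M] = [4, 8, 7, 0]
r2 m[φ5→J] = [9, 7, 7, 4]
r2 m[J→φ0] = [12, 9, 7, 11]
r2 m[J→φ1] = [10, 9, 7, 11]
r2 m[J→φ2] = [11, 7, 7, 10]
r2 m[J→φ5] = [3, 2, 0, 10]
r2 m[H→φ0] = [0, 0, 0, 0]
r2 m[C→φ2] = [7, 6, 4, 0]
r2 m[C→φ3] = [5, 5, 1, 0]
r2 m[M→φ1] = [4, 8, 7, 0]
r2 m[M→φ4] = [4, 0, 0, 3]
r3 m[φ0→J] = [0, 0, 0, 3]
r3 m[φ0→H] = [7, 9, 14, 10]
r3 m[φ1→J] = [9, 3, 8, 3]
r3 m[φ1→M] = [11, 7, 9, 12]
r3 m[φ2→J] = [1, 2, 0, 4]
r3 m[φ2→C] = [12, 12, 12, 7]
r3 m[φ3→C] = [7, 6, 4, 0]
r3 m[φ4→M] = [4, 8, 7, 0]
r3 m[φ5→J] = [9, 7, 7, 4]
r3 m[J→φ0] = [12, 9, 7, 11]
r3 m[J→φ1] = [10, 9, 7, 11]
r3 m[J→φ2] = [11, 7, 7, 10]
r3 m[J→φ5] = [3, 2, 0, 10]
r3 m[H→φ0] = [0, 0, 0, 0]
r3 m[C→φ2] = [7, 6, 4, 0]
r3 m[C→φ3] = [5, 5, 1, 0]
r3 m[M→φ1] = [4, 8, 7, 0]
r3 m[M→φ4] = [4, 0, 0, 3]
r4 m[φ0→J] = [0, 0, 0, 3]
r4 m[φ0→H] = [7, 9, 14, 10]
r4 m[φ1→J] = [9, 3, 8, 3]
r4 m[φ1→M] = [11, 7, 9, 12]
r4 m[φ2→J] = [1, 2, 0, 4]
r4 m[φ2→C] = [12, 12, 12, 7]
r4 m[φ3→C] = [7, 6, 4, 0]
r4 m[φ4→M] = [4, 8, 7, 0]
r4 m[φ5→J] = [9, 7, 7, 4]
r4 m[J→φ0] = [19, 12, 15, 11]
r4 m[J→φ1] = [10, 9, 7, 11]
r4 m[J→φ2] = [18, 10, 15, 10]
r4 m[J→φ5] = [10, 5, 8, 10]
r4 m[H→φ0] = [0, 0, 0, 0]
r4 m[C→φ2] = [7, 6, 4, 0]
r4 m[C→φ3] = [12, 12, 12, 7]
r4 m[M→φ1] = [4, 8, 7, 0]
r4 m[M→φ4] = [11, 7, 9, 12]
r5 m[φ0→J] = [0, 0, 0, 3]
r5 m[φ0→H] = [12, 15, 19, 13]
r5 m[φ1→J] = [9, 3, 8, 3]
r5 m[φ1→M] = [11, 7, 9, 12]
r5 m[φ2→J] = [1, 2, 0, 4]
r5 m[φ2→C] = [15, 15, 15, 12]
r5 m[φ3→C] = [7, 6, 4, 0]
r5 m[φ4→M] = [4, 8, 7, 0]
r5 m[φ5→J] = [9, 7, 7, 4]
r5 m[J→φ0] = [19, 12, 15, 11]
r5 m[J→φ1] = [10, 9, 7, 11]
r5 m[J→φ2] = [18, 10, 15, 10]
r5 m[J→φ5] = [10, 5, 8, 10]
r5 m[H→φ0] = [0, 0, 0, 0]
r5 m[C→φ2] = [7, 6, 4, 0]
r5 m[C→φ3] = [12, 12, 12, 7]
r5 m[M→φ1] = [4, 8, 7, 0]
r5 m[M→φ4] = [11, 7, 9, 12]
r6 m[φ0→J] = [0, 0, 0, 3]
r6 m[φ0→H] = [12, 15, 19, 13]
r6 m[φ1→J] = [9, 3, 8, 3]
r6 m[φ1→M] = [11, 7, 9, 12]
r6 m[φ2→J] = [1, 2, 0, 4]
r6 m[φ2→C] = [15, 15, 15, 12]
r6 m[φ3→C] = [7, 6, 4, 0]
r6 m[φ4→M] = [4, 8, 7, 0]
r6 m[φ5→J] = [9, 7, 7, 4]
r6 m[J→φ0] = [19, 12, 15, 11]
r6 m[J→φ1] = [10, 9, 7, 11]
r6 m[J→φ2] = [18, 10, 15, 10]
r6 m[J→φ5] = [10, 5, 8, 10]
r6 m[H→φ0] = [0, 0, 0, 0]
r6 m[C→φ2] = [7, 6, 4, 0]
r6 m[C→φ3] = [15, 15, 15, 12]
r6 m[M→φ1] = [4, 8, 7, 0]
r6 m[M→φ4] = [11, 7, 9, 12]
r7 m[φ0→J] = [0, 0, 0, 3]
r7 m[φ0→H] = [12, 15, 19, 13]
r7 m[φ1→J] = [9, 3, 8, 3]
r7 m[φ1→M] = [11, 7, 9, 12]
r7 m[φ2→J] = [1, 2, 0, 4]
r7 m[φ2→C] = [15, 15, 15, 12]
r7 m[φ3→C] = [7, 6, 4, 0]
r7 m[φ4→M] = [4, 8, 7, 0]
r7 m[φ5→J] = [9, 7, 7, 4]
r7 m[J→φ0] = [19, 12, 15, 11]
r7 m[J→φ1] = [10, 9, 7, 11]
r7 m[J→φ2] = [18, 10, 15, 10]
r7 m[J→φ5] = [10, 5, 8, 10]
r7 m[H→φ0] = [0, 0, 0, 0]
r7 m[C→φ2] = [7, 6, 4, 0]
r7 m[C→φ3] = [15, 15, 15, 12]
r7 m[M→φ1] = [4, 8, 7, 0]
r7 m[M→φ4] = [11, 7, 9, 12]
fixed point reached at round 7
traceback from J: (J=1, H=0, C=3, M=3), score=12

assignment: (J=1, H=0, C=3, M=3); score = 12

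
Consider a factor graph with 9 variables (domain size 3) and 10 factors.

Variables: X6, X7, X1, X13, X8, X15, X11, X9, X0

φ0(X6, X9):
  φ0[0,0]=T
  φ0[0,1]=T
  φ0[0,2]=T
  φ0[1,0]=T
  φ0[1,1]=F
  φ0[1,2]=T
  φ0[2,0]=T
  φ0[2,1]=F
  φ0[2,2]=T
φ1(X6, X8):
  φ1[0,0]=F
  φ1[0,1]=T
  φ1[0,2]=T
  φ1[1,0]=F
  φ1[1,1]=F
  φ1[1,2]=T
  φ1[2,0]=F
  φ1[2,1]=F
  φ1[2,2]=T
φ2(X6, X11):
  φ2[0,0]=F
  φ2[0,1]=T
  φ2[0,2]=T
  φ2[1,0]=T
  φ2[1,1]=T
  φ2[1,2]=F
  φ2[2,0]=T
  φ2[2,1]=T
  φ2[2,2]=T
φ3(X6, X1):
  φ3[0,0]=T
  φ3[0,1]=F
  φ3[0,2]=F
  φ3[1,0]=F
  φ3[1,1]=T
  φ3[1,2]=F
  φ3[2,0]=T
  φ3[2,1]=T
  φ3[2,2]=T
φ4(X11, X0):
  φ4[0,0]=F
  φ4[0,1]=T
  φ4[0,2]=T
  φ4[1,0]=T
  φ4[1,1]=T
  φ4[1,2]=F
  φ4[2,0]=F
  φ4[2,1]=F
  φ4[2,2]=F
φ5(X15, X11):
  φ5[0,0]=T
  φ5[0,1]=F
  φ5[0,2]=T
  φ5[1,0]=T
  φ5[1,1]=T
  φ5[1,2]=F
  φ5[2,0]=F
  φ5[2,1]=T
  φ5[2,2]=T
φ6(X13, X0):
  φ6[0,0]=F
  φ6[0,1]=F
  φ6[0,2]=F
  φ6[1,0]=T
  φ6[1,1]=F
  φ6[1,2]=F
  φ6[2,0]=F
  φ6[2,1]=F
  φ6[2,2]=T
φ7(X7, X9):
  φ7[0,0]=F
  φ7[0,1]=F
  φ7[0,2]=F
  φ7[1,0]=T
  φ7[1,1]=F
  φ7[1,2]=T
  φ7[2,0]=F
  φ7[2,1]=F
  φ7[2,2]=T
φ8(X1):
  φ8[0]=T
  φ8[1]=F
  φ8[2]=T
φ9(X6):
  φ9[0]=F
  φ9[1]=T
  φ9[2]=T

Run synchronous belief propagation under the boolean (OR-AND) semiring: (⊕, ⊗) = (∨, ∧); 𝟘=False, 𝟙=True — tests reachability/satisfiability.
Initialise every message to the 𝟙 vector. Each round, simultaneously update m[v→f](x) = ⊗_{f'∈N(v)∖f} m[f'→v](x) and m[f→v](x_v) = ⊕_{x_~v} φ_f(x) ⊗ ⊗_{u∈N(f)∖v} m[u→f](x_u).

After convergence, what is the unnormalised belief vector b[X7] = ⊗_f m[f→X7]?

b[X7] = [F, T, T]

init: all messages = 𝟙 over 3 values
r1 m[φ0→X6] = [T, T, T]
r1 m[φ0→X9] = [T, T, T]
r1 m[φ1→X6] = [T, T, T]
r1 m[φ1→X8] = [F, T, T]
r1 m[φ2→X6] = [T, T, T]
r1 m[φ2→X11] = [T, T, T]
r1 m[φ3→X6] = [T, T, T]
r1 m[φ3→X1] = [T, T, T]
r1 m[φ4→X11] = [T, T, F]
r1 m[φ4→X0] = [T, T, T]
r1 m[φ5→X15] = [T, T, T]
r1 m[φ5→X11] = [T, T, T]
r1 m[φ6→X13] = [F, T, T]
r1 m[φ6→X0] = [T, F, T]
r1 m[φ7→X7] = [F, T, T]
r1 m[φ7→X9] = [T, F, T]
r1 m[φ8→X1] = [T, F, T]
r1 m[φ9→X6] = [F, T, T]
r1 m[X6→φ0] = [T, T, T]
r1 m[X6→φ1] = [T, T, T]
r1 m[X6→φ2] = [T, T, T]
r1 m[X6→φ3] = [T, T, T]
r1 m[X6→φ9] = [T, T, T]
r1 m[X7→φ7] = [T, T, T]
r1 m[X1→φ3] = [T, T, T]
r1 m[X1→φ8] = [T, T, T]
r1 m[X13→φ6] = [T, T, T]
r1 m[X8→φ1] = [T, T, T]
r1 m[X15→φ5] = [T, T, T]
r1 m[X11→φ2] = [T, T, T]
r1 m[X11→φ4] = [T, T, T]
r1 m[X11→φ5] = [T, T, T]
r1 m[X9→φ0] = [T, T, T]
r1 m[X9→φ7] = [T, T, T]
r1 m[X0→φ4] = [T, T, T]
r1 m[X0→φ6] = [T, T, T]
r2 m[φ0→X6] = [T, T, T]
r2 m[φ0→X9] = [T, T, T]
r2 m[φ1→X6] = [T, T, T]
r2 m[φ1→X8] = [F, T, T]
r2 m[φ2→X6] = [T, T, T]
r2 m[φ2→X11] = [T, T, T]
r2 m[φ3→X6] = [T, T, T]
r2 m[φ3→X1] = [T, T, T]
r2 m[φ4→X11] = [T, T, F]
r2 m[φ4→X0] = [T, T, T]
r2 m[φ5→X15] = [T, T, T]
r2 m[φ5→X11] = [T, T, T]
r2 m[φ6→X13] = [F, T, T]
r2 m[φ6→X0] = [T, F, T]
r2 m[φ7→X7] = [F, T, T]
r2 m[φ7→X9] = [T, F, T]
r2 m[φ8→X1] = [T, F, T]
r2 m[φ9→X6] = [F, T, T]
r2 m[X6→φ0] = [F, T, T]
r2 m[X6→φ1] = [F, T, T]
r2 m[X6→φ2] = [F, T, T]
r2 m[X6→φ3] = [F, T, T]
r2 m[X6→φ9] = [T, T, T]
r2 m[X7→φ7] = [T, T, T]
r2 m[X1→φ3] = [T, F, T]
r2 m[X1→φ8] = [T, T, T]
r2 m[X13→φ6] = [T, T, T]
r2 m[X8→φ1] = [T, T, T]
r2 m[X15→φ5] = [T, T, T]
r2 m[X11→φ2] = [T, T, F]
r2 m[X11→φ4] = [T, T, T]
r2 m[X11→φ5] = [T, T, F]
r2 m[X9→φ0] = [T, F, T]
r2 m[X9→φ7] = [T, T, T]
r2 m[X0→φ4] = [T, F, T]
r2 m[X0→φ6] = [T, T, T]
r3 m[φ0→X6] = [T, T, T]
r3 m[φ0→X9] = [T, F, T]
r3 m[φ1→X6] = [T, T, T]
r3 m[φ1→X8] = [F, F, T]
r3 m[φ2→X6] = [T, T, T]
r3 m[φ2→X11] = [T, T, T]
r3 m[φ3→X6] = [T, F, T]
r3 m[φ3→X1] = [T, T, T]
r3 m[φ4→X11] = [T, T, F]
r3 m[φ4→X0] = [T, T, T]
r3 m[φ5→X15] = [T, T, T]
r3 m[φ5→X11] = [T, T, T]
r3 m[φ6→X13] = [F, T, T]
r3 m[φ6→X0] = [T, F, T]
r3 m[φ7→X7] = [F, T, T]
r3 m[φ7→X9] = [T, F, T]
r3 m[φ8→X1] = [T, F, T]
r3 m[φ9→X6] = [F, T, T]
r3 m[X6→φ0] = [F, T, T]
r3 m[X6→φ1] = [F, T, T]
r3 m[X6→φ2] = [F, T, T]
r3 m[X6→φ3] = [F, T, T]
r3 m[X6→φ9] = [T, T, T]
r3 m[X7→φ7] = [T, T, T]
r3 m[X1→φ3] = [T, F, T]
r3 m[X1→φ8] = [T, T, T]
r3 m[X13→φ6] = [T, T, T]
r3 m[X8→φ1] = [T, T, T]
r3 m[X15→φ5] = [T, T, T]
r3 m[X11→φ2] = [T, T, F]
r3 m[X11→φ4] = [T, T, T]
r3 m[X11→φ5] = [T, T, F]
r3 m[X9→φ0] = [T, F, T]
r3 m[X9→φ7] = [T, T, T]
r3 m[X0→φ4] = [T, F, T]
r3 m[X0→φ6] = [T, T, T]
r4 m[φ0→X6] = [T, T, T]
r4 m[φ0→X9] = [T, F, T]
r4 m[φ1→X6] = [T, T, T]
r4 m[φ1→X8] = [F, F, T]
r4 m[φ2→X6] = [T, T, T]
r4 m[φ2→X11] = [T, T, T]
r4 m[φ3→X6] = [T, F, T]
r4 m[φ3→X1] = [T, T, T]
r4 m[φ4→X11] = [T, T, F]
r4 m[φ4→X0] = [T, T, T]
r4 m[φ5→X15] = [T, T, T]
r4 m[φ5→X11] = [T, T, T]
r4 m[φ6→X13] = [F, T, T]
r4 m[φ6→X0] = [T, F, T]
r4 m[φ7→X7] = [F, T, T]
r4 m[φ7→X9] = [T, F, T]
r4 m[φ8→X1] = [T, F, T]
r4 m[φ9→X6] = [F, T, T]
r4 m[X6→φ0] = [F, F, T]
r4 m[X6→φ1] = [F, F, T]
r4 m[X6→φ2] = [F, F, T]
r4 m[X6→φ3] = [F, T, T]
r4 m[X6→φ9] = [T, F, T]
r4 m[X7→φ7] = [T, T, T]
r4 m[X1→φ3] = [T, F, T]
r4 m[X1→φ8] = [T, T, T]
r4 m[X13→φ6] = [T, T, T]
r4 m[X8→φ1] = [T, T, T]
r4 m[X15→φ5] = [T, T, T]
r4 m[X11→φ2] = [T, T, F]
r4 m[X11→φ4] = [T, T, T]
r4 m[X11→φ5] = [T, T, F]
r4 m[X9→φ0] = [T, F, T]
r4 m[X9→φ7] = [T, F, T]
r4 m[X0→φ4] = [T, F, T]
r4 m[X0→φ6] = [T, T, T]
r5 m[φ0→X6] = [T, T, T]
r5 m[φ0→X9] = [T, F, T]
r5 m[φ1→X6] = [T, T, T]
r5 m[φ1→X8] = [F, F, T]
r5 m[φ2→X6] = [T, T, T]
r5 m[φ2→X11] = [T, T, T]
r5 m[φ3→X6] = [T, F, T]
r5 m[φ3→X1] = [T, T, T]
r5 m[φ4→X11] = [T, T, F]
r5 m[φ4→X0] = [T, T, T]
r5 m[φ5→X15] = [T, T, T]
r5 m[φ5→X11] = [T, T, T]
r5 m[φ6→X13] = [F, T, T]
r5 m[φ6→X0] = [T, F, T]
r5 m[φ7→X7] = [F, T, T]
r5 m[φ7→X9] = [T, F, T]
r5 m[φ8→X1] = [T, F, T]
r5 m[φ9→X6] = [F, T, T]
r5 m[X6→φ0] = [F, F, T]
r5 m[X6→φ1] = [F, F, T]
r5 m[X6→φ2] = [F, F, T]
r5 m[X6→φ3] = [F, T, T]
r5 m[X6→φ9] = [T, F, T]
r5 m[X7→φ7] = [T, T, T]
r5 m[X1→φ3] = [T, F, T]
r5 m[X1→φ8] = [T, T, T]
r5 m[X13→φ6] = [T, T, T]
r5 m[X8→φ1] = [T, T, T]
r5 m[X15→φ5] = [T, T, T]
r5 m[X11→φ2] = [T, T, F]
r5 m[X11→φ4] = [T, T, T]
r5 m[X11→φ5] = [T, T, F]
r5 m[X9→φ0] = [T, F, T]
r5 m[X9→φ7] = [T, F, T]
r5 m[X0→φ4] = [T, F, T]
r5 m[X0→φ6] = [T, T, T]
fixed point reached at round 5
b[X7] = ⊗ incoming = [F, T, T]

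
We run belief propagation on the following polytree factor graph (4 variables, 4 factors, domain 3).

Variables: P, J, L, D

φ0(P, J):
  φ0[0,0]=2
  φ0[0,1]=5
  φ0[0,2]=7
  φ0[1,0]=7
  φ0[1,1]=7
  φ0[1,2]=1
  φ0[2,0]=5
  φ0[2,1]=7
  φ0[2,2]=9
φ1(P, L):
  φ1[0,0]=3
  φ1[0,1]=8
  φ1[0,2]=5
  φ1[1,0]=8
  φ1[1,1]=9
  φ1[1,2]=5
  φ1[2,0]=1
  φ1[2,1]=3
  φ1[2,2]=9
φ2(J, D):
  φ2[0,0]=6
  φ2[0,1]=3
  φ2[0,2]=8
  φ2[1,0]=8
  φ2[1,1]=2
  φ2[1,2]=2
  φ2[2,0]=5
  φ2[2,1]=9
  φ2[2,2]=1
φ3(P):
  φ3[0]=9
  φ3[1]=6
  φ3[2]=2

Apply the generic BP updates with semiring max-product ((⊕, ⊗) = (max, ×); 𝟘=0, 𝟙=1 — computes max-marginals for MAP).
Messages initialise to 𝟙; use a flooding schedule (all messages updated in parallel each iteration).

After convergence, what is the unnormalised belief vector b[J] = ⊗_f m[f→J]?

init: all messages = 𝟙 over 3 values
r1 m[φ0→P] = [7, 7, 9]
r1 m[φ0→J] = [7, 7, 9]
r1 m[φ1→P] = [8, 9, 9]
r1 m[φ1→L] = [8, 9, 9]
r1 m[φ2→J] = [8, 8, 9]
r1 m[φ2→D] = [8, 9, 8]
r1 m[φ3→P] = [9, 6, 2]
r1 m[P→φ0] = [1, 1, 1]
r1 m[P→φ1] = [1, 1, 1]
r1 m[P→φ3] = [1, 1, 1]
r1 m[J→φ0] = [1, 1, 1]
r1 m[J→φ2] = [1, 1, 1]
r1 m[L→φ1] = [1, 1, 1]
r1 m[D→φ2] = [1, 1, 1]
r2 m[φ0→P] = [7, 7, 9]
r2 m[φ0→J] = [7, 7, 9]
r2 m[φ1→P] = [8, 9, 9]
r2 m[φ1→L] = [8, 9, 9]
r2 m[φ2→J] = [8, 8, 9]
r2 m[φ2→D] = [8, 9, 8]
r2 m[φ3→P] = [9, 6, 2]
r2 m[P→φ0] = [72, 54, 18]
r2 m[P→φ1] = [63, 42, 18]
r2 m[P→φ3] = [56, 63, 81]
r2 m[J→φ0] = [8, 8, 9]
r2 m[J→φ2] = [7, 7, 9]
r2 m[L→φ1] = [1, 1, 1]
r2 m[D→φ2] = [1, 1, 1]
r3 m[φ0→P] = [63, 56, 81]
r3 m[φ0→J] = [378, 378, 504]
r3 m[φ1→P] = [8, 9, 9]
r3 m[φ1→L] = [336, 504, 315]
r3 m[φ2→J] = [8, 8, 9]
r3 m[φ2→D] = [56, 81, 56]
r3 m[φ3→P] = [9, 6, 2]
r3 m[P→φ0] = [72, 54, 18]
r3 m[P→φ1] = [63, 42, 18]
r3 m[P→φ3] = [56, 63, 81]
r3 m[J→φ0] = [8, 8, 9]
r3 m[J→φ2] = [7, 7, 9]
r3 m[L→φ1] = [1, 1, 1]
r3 m[D→φ2] = [1, 1, 1]
r4 m[φ0→P] = [63, 56, 81]
r4 m[φ0→J] = [378, 378, 504]
r4 m[φ1→P] = [8, 9, 9]
r4 m[φ1→L] = [336, 504, 315]
r4 m[φ2→J] = [8, 8, 9]
r4 m[φ2→D] = [56, 81, 56]
r4 m[φ3→P] = [9, 6, 2]
r4 m[P→φ0] = [72, 54, 18]
r4 m[P→φ1] = [567, 336, 162]
r4 m[P→φ3] = [504, 504, 729]
r4 m[J→φ0] = [8, 8, 9]
r4 m[J→φ2] = [378, 378, 504]
r4 m[L→φ1] = [1, 1, 1]
r4 m[D→φ2] = [1, 1, 1]
r5 m[φ0→P] = [63, 56, 81]
r5 m[φ0→J] = [378, 378, 504]
r5 m[φ1→P] = [8, 9, 9]
r5 m[φ1→L] = [2688, 4536, 2835]
r5 m[φ2→J] = [8, 8, 9]
r5 m[φ2→D] = [3024, 4536, 3024]
r5 m[φ3→P] = [9, 6, 2]
r5 m[P→φ0] = [72, 54, 18]
r5 m[P→φ1] = [567, 336, 162]
r5 m[P→φ3] = [504, 504, 729]
r5 m[J→φ0] = [8, 8, 9]
r5 m[J→φ2] = [378, 378, 504]
r5 m[L→φ1] = [1, 1, 1]
r5 m[D→φ2] = [1, 1, 1]
r6 m[φ0→P] = [63, 56, 81]
r6 m[φ0→J] = [378, 378, 504]
r6 m[φ1→P] = [8, 9, 9]
r6 m[φ1→L] = [2688, 4536, 2835]
r6 m[φ2→J] = [8, 8, 9]
r6 m[φ2→D] = [3024, 4536, 3024]
r6 m[φ3→P] = [9, 6, 2]
r6 m[P→φ0] = [72, 54, 18]
r6 m[P→φ1] = [567, 336, 162]
r6 m[P→φ3] = [504, 504, 729]
r6 m[J→φ0] = [8, 8, 9]
r6 m[J→φ2] = [378, 378, 504]
r6 m[L→φ1] = [1, 1, 1]
r6 m[D→φ2] = [1, 1, 1]
fixed point reached at round 6
b[J] = ⊗ incoming = [3024, 3024, 4536]

b[J] = [3024, 3024, 4536]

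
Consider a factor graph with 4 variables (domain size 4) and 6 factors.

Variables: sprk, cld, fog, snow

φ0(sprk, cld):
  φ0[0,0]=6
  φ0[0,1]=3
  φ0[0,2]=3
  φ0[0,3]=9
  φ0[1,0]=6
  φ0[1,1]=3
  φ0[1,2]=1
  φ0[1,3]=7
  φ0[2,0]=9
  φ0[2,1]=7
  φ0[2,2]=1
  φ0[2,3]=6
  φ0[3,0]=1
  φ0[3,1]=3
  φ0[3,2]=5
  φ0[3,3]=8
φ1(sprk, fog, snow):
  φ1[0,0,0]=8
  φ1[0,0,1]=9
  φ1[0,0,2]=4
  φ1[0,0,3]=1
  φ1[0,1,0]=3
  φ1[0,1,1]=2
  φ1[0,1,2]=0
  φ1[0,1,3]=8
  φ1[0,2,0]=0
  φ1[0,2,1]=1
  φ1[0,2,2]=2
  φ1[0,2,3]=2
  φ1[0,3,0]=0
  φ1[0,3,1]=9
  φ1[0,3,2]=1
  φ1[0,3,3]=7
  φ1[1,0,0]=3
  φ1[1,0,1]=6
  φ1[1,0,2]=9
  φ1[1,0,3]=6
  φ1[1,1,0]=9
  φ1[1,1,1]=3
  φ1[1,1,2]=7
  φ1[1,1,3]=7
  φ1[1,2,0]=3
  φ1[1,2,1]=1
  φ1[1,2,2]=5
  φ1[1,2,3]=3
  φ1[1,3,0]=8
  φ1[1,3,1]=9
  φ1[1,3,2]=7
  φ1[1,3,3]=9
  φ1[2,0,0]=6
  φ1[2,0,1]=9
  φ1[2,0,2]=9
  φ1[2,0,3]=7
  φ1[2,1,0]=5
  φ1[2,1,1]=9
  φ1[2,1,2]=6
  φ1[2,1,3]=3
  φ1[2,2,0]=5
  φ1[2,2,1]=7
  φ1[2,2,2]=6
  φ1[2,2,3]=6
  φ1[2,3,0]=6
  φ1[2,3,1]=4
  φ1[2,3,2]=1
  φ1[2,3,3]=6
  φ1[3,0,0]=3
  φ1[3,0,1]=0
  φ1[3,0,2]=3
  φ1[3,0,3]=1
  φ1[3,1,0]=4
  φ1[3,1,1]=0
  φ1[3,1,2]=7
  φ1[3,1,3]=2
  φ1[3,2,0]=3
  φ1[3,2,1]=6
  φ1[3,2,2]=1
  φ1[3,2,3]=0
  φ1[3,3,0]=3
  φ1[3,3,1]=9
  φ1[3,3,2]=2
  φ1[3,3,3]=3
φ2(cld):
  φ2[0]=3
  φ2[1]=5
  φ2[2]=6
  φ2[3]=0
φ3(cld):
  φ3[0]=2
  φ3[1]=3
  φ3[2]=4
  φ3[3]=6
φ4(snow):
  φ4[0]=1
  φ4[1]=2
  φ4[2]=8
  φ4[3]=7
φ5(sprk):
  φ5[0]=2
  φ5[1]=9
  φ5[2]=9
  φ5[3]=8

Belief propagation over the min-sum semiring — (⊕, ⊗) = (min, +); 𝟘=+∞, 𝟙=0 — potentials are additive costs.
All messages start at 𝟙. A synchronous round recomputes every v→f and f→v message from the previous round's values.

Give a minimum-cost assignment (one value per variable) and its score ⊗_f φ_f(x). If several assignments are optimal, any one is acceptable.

assignment: (sprk=0, cld=0, fog=2, snow=0); score = 14

init: all messages = 𝟙 over 4 values
r1 m[φ0→sprk] = [3, 1, 1, 1]
r1 m[φ0→cld] = [1, 3, 1, 6]
r1 m[φ1→sprk] = [0, 1, 1, 0]
r1 m[φ1→fog] = [0, 0, 0, 0]
r1 m[φ1→snow] = [0, 0, 0, 0]
r1 m[φ2→cld] = [3, 5, 6, 0]
r1 m[φ3→cld] = [2, 3, 4, 6]
r1 m[φ4→snow] = [1, 2, 8, 7]
r1 m[φ5→sprk] = [2, 9, 9, 8]
r1 m[sprk→φ0] = [0, 0, 0, 0]
r1 m[sprk→φ1] = [0, 0, 0, 0]
r1 m[sprk→φ5] = [0, 0, 0, 0]
r1 m[cld→φ0] = [0, 0, 0, 0]
r1 m[cld→φ2] = [0, 0, 0, 0]
r1 m[cld→φ3] = [0, 0, 0, 0]
r1 m[fog→φ1] = [0, 0, 0, 0]
r1 m[snow→φ1] = [0, 0, 0, 0]
r1 m[snow→φ4] = [0, 0, 0, 0]
r2 m[φ0→sprk] = [3, 1, 1, 1]
r2 m[φ0→cld] = [1, 3, 1, 6]
r2 m[φ1→sprk] = [0, 1, 1, 0]
r2 m[φ1→fog] = [0, 0, 0, 0]
r2 m[φ1→snow] = [0, 0, 0, 0]
r2 m[φ2→cld] = [3, 5, 6, 0]
r2 m[φ3→cld] = [2, 3, 4, 6]
r2 m[φ4→snow] = [1, 2, 8, 7]
r2 m[φ5→sprk] = [2, 9, 9, 8]
r2 m[sprk→φ0] = [2, 10, 10, 8]
r2 m[sprk→φ1] = [5, 10, 10, 9]
r2 m[sprk→φ5] = [3, 2, 2, 1]
r2 m[cld→φ0] = [5, 8, 10, 6]
r2 m[cld→φ2] = [3, 6, 5, 12]
r2 m[cld→φ3] = [4, 8, 7, 6]
r2 m[fog→φ1] = [0, 0, 0, 0]
r2 m[snow→φ1] = [1, 2, 8, 7]
r2 m[snow→φ4] = [0, 0, 0, 0]
r3 m[φ0→sprk] = [11, 11, 11, 6]
r3 m[φ0→cld] = [8, 5, 5, 11]
r3 m[φ1→sprk] = [1, 3, 6, 2]
r3 m[φ1→fog] = [11, 9, 6, 6]
r3 m[φ1→snow] = [5, 6, 5, 6]
r3 m[φ2→cld] = [3, 5, 6, 0]
r3 m[φ3→cld] = [2, 3, 4, 6]
r3 m[φ4→snow] = [1, 2, 8, 7]
r3 m[φ5→sprk] = [2, 9, 9, 8]
r3 m[sprk→φ0] = [2, 10, 10, 8]
r3 m[sprk→φ1] = [5, 10, 10, 9]
r3 m[sprk→φ5] = [3, 2, 2, 1]
r3 m[cld→φ0] = [5, 8, 10, 6]
r3 m[cld→φ2] = [3, 6, 5, 12]
r3 m[cld→φ3] = [4, 8, 7, 6]
r3 m[fog→φ1] = [0, 0, 0, 0]
r3 m[snow→φ1] = [1, 2, 8, 7]
r3 m[snow→φ4] = [0, 0, 0, 0]
r4 m[φ0→sprk] = [11, 11, 11, 6]
r4 m[φ0→cld] = [8, 5, 5, 11]
r4 m[φ1→sprk] = [1, 3, 6, 2]
r4 m[φ1→fog] = [11, 9, 6, 6]
r4 m[φ1→snow] = [5, 6, 5, 6]
r4 m[φ2→cld] = [3, 5, 6, 0]
r4 m[φ3→cld] = [2, 3, 4, 6]
r4 m[φ4→snow] = [1, 2, 8, 7]
r4 m[φ5→sprk] = [2, 9, 9, 8]
r4 m[sprk→φ0] = [3, 12, 15, 10]
r4 m[sprk→φ1] = [13, 20, 20, 14]
r4 m[sprk→φ5] = [12, 14, 17, 8]
r4 m[cld→φ0] = [5, 8, 10, 6]
r4 m[cld→φ2] = [10, 8, 9, 17]
r4 m[cld→φ3] = [11, 10, 11, 11]
r4 m[fog→φ1] = [0, 0, 0, 0]
r4 m[snow→φ1] = [1, 2, 8, 7]
r4 m[snow→φ4] = [5, 6, 5, 6]
r5 m[φ0→sprk] = [11, 11, 11, 6]
r5 m[φ0→cld] = [9, 6, 6, 12]
r5 m[φ1→sprk] = [1, 3, 6, 2]
r5 m[φ1→fog] = [16, 16, 14, 14]
r5 m[φ1→snow] = [13, 14, 13, 14]
r5 m[φ2→cld] = [3, 5, 6, 0]
r5 m[φ3→cld] = [2, 3, 4, 6]
r5 m[φ4→snow] = [1, 2, 8, 7]
r5 m[φ5→sprk] = [2, 9, 9, 8]
r5 m[sprk→φ0] = [3, 12, 15, 10]
r5 m[sprk→φ1] = [13, 20, 20, 14]
r5 m[sprk→φ5] = [12, 14, 17, 8]
r5 m[cld→φ0] = [5, 8, 10, 6]
r5 m[cld→φ2] = [10, 8, 9, 17]
r5 m[cld→φ3] = [11, 10, 11, 11]
r5 m[fog→φ1] = [0, 0, 0, 0]
r5 m[snow→φ1] = [1, 2, 8, 7]
r5 m[snow→φ4] = [5, 6, 5, 6]
r6 m[φ0→sprk] = [11, 11, 11, 6]
r6 m[φ0→cld] = [9, 6, 6, 12]
r6 m[φ1→sprk] = [1, 3, 6, 2]
r6 m[φ1→fog] = [16, 16, 14, 14]
r6 m[φ1→snow] = [13, 14, 13, 14]
r6 m[φ2→cld] = [3, 5, 6, 0]
r6 m[φ3→cld] = [2, 3, 4, 6]
r6 m[φ4→snow] = [1, 2, 8, 7]
r6 m[φ5→sprk] = [2, 9, 9, 8]
r6 m[sprk→φ0] = [3, 12, 15, 10]
r6 m[sprk→φ1] = [13, 20, 20, 14]
r6 m[sprk→φ5] = [12, 14, 17, 8]
r6 m[cld→φ0] = [5, 8, 10, 6]
r6 m[cld→φ2] = [11, 9, 10, 18]
r6 m[cld→φ3] = [12, 11, 12, 12]
r6 m[fog→φ1] = [0, 0, 0, 0]
r6 m[snow→φ1] = [1, 2, 8, 7]
r6 m[snow→φ4] = [13, 14, 13, 14]
r7 m[φ0→sprk] = [11, 11, 11, 6]
r7 m[φ0→cld] = [9, 6, 6, 12]
r7 m[φ1→sprk] = [1, 3, 6, 2]
r7 m[φ1→fog] = [16, 16, 14, 14]
r7 m[φ1→snow] = [13, 14, 13, 14]
r7 m[φ2→cld] = [3, 5, 6, 0]
r7 m[φ3→cld] = [2, 3, 4, 6]
r7 m[φ4→snow] = [1, 2, 8, 7]
r7 m[φ5→sprk] = [2, 9, 9, 8]
r7 m[sprk→φ0] = [3, 12, 15, 10]
r7 m[sprk→φ1] = [13, 20, 20, 14]
r7 m[sprk→φ5] = [12, 14, 17, 8]
r7 m[cld→φ0] = [5, 8, 10, 6]
r7 m[cld→φ2] = [11, 9, 10, 18]
r7 m[cld→φ3] = [12, 11, 12, 12]
r7 m[fog→φ1] = [0, 0, 0, 0]
r7 m[snow→φ1] = [1, 2, 8, 7]
r7 m[snow→φ4] = [13, 14, 13, 14]
fixed point reached at round 7
traceback from sprk: (sprk=0, cld=0, fog=2, snow=0), score=14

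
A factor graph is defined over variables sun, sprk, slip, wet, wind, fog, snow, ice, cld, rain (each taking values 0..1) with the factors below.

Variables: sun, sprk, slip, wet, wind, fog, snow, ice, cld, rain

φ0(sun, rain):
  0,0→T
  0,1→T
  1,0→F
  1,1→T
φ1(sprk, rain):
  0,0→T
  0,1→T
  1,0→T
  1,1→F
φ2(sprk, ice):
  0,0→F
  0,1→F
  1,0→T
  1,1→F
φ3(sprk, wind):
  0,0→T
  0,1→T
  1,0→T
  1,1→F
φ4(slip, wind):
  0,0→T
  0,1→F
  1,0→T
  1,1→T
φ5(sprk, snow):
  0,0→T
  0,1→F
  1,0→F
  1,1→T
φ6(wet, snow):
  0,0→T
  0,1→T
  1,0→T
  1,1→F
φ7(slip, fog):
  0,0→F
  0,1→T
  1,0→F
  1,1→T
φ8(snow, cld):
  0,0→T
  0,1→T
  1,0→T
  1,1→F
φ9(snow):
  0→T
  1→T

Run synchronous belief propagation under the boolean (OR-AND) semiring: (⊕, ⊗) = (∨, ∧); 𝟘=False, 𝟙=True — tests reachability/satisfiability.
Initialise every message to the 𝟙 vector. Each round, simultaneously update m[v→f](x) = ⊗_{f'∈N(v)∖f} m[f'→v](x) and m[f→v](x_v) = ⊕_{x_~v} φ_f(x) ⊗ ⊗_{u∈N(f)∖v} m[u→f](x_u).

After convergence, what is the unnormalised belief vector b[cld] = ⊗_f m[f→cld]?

init: all messages = 𝟙 over 2 values
r1 m[φ0→sun] = [T, T]
r1 m[φ0→rain] = [T, T]
r1 m[φ1→sprk] = [T, T]
r1 m[φ1→rain] = [T, T]
r1 m[φ2→sprk] = [F, T]
r1 m[φ2→ice] = [T, F]
r1 m[φ3→sprk] = [T, T]
r1 m[φ3→wind] = [T, T]
r1 m[φ4→slip] = [T, T]
r1 m[φ4→wind] = [T, T]
r1 m[φ5→sprk] = [T, T]
r1 m[φ5→snow] = [T, T]
r1 m[φ6→wet] = [T, T]
r1 m[φ6→snow] = [T, T]
r1 m[φ7→slip] = [T, T]
r1 m[φ7→fog] = [F, T]
r1 m[φ8→snow] = [T, T]
r1 m[φ8→cld] = [T, T]
r1 m[φ9→snow] = [T, T]
r1 m[sun→φ0] = [T, T]
r1 m[sprk→φ1] = [T, T]
r1 m[sprk→φ2] = [T, T]
r1 m[sprk→φ3] = [T, T]
r1 m[sprk→φ5] = [T, T]
r1 m[slip→φ4] = [T, T]
r1 m[slip→φ7] = [T, T]
r1 m[wet→φ6] = [T, T]
r1 m[wind→φ3] = [T, T]
r1 m[wind→φ4] = [T, T]
r1 m[fog→φ7] = [T, T]
r1 m[snow→φ5] = [T, T]
r1 m[snow→φ6] = [T, T]
r1 m[snow→φ8] = [T, T]
r1 m[snow→φ9] = [T, T]
r1 m[ice→φ2] = [T, T]
r1 m[cld→φ8] = [T, T]
r1 m[rain→φ0] = [T, T]
r1 m[rain→φ1] = [T, T]
r2 m[φ0→sun] = [T, T]
r2 m[φ0→rain] = [T, T]
r2 m[φ1→sprk] = [T, T]
r2 m[φ1→rain] = [T, T]
r2 m[φ2→sprk] = [F, T]
r2 m[φ2→ice] = [T, F]
r2 m[φ3→sprk] = [T, T]
r2 m[φ3→wind] = [T, T]
r2 m[φ4→slip] = [T, T]
r2 m[φ4→wind] = [T, T]
r2 m[φ5→sprk] = [T, T]
r2 m[φ5→snow] = [T, T]
r2 m[φ6→wet] = [T, T]
r2 m[φ6→snow] = [T, T]
r2 m[φ7→slip] = [T, T]
r2 m[φ7→fog] = [F, T]
r2 m[φ8→snow] = [T, T]
r2 m[φ8→cld] = [T, T]
r2 m[φ9→snow] = [T, T]
r2 m[sun→φ0] = [T, T]
r2 m[sprk→φ1] = [F, T]
r2 m[sprk→φ2] = [T, T]
r2 m[sprk→φ3] = [F, T]
r2 m[sprk→φ5] = [F, T]
r2 m[slip→φ4] = [T, T]
r2 m[slip→φ7] = [T, T]
r2 m[wet→φ6] = [T, T]
r2 m[wind→φ3] = [T, T]
r2 m[wind→φ4] = [T, T]
r2 m[fog→φ7] = [T, T]
r2 m[snow→φ5] = [T, T]
r2 m[snow→φ6] = [T, T]
r2 m[snow→φ8] = [T, T]
r2 m[snow→φ9] = [T, T]
r2 m[ice→φ2] = [T, T]
r2 m[cld→φ8] = [T, T]
r2 m[rain→φ0] = [T, T]
r2 m[rain→φ1] = [T, T]
r3 m[φ0→sun] = [T, T]
r3 m[φ0→rain] = [T, T]
r3 m[φ1→sprk] = [T, T]
r3 m[φ1→rain] = [T, F]
r3 m[φ2→sprk] = [F, T]
r3 m[φ2→ice] = [T, F]
r3 m[φ3→sprk] = [T, T]
r3 m[φ3→wind] = [T, F]
r3 m[φ4→slip] = [T, T]
r3 m[φ4→wind] = [T, T]
r3 m[φ5→sprk] = [T, T]
r3 m[φ5→snow] = [F, T]
r3 m[φ6→wet] = [T, T]
r3 m[φ6→snow] = [T, T]
r3 m[φ7→slip] = [T, T]
r3 m[φ7→fog] = [F, T]
r3 m[φ8→snow] = [T, T]
r3 m[φ8→cld] = [T, T]
r3 m[φ9→snow] = [T, T]
r3 m[sun→φ0] = [T, T]
r3 m[sprk→φ1] = [F, T]
r3 m[sprk→φ2] = [T, T]
r3 m[sprk→φ3] = [F, T]
r3 m[sprk→φ5] = [F, T]
r3 m[slip→φ4] = [T, T]
r3 m[slip→φ7] = [T, T]
r3 m[wet→φ6] = [T, T]
r3 m[wind→φ3] = [T, T]
r3 m[wind→φ4] = [T, T]
r3 m[fog→φ7] = [T, T]
r3 m[snow→φ5] = [T, T]
r3 m[snow→φ6] = [T, T]
r3 m[snow→φ8] = [T, T]
r3 m[snow→φ9] = [T, T]
r3 m[ice→φ2] = [T, T]
r3 m[cld→φ8] = [T, T]
r3 m[rain→φ0] = [T, T]
r3 m[rain→φ1] = [T, T]
r4 m[φ0→sun] = [T, T]
r4 m[φ0→rain] = [T, T]
r4 m[φ1→sprk] = [T, T]
r4 m[φ1→rain] = [T, F]
r4 m[φ2→sprk] = [F, T]
r4 m[φ2→ice] = [T, F]
r4 m[φ3→sprk] = [T, T]
r4 m[φ3→wind] = [T, F]
r4 m[φ4→slip] = [T, T]
r4 m[φ4→wind] = [T, T]
r4 m[φ5→sprk] = [T, T]
r4 m[φ5→snow] = [F, T]
r4 m[φ6→wet] = [T, T]
r4 m[φ6→snow] = [T, T]
r4 m[φ7→slip] = [T, T]
r4 m[φ7→fog] = [F, T]
r4 m[φ8→snow] = [T, T]
r4 m[φ8→cld] = [T, T]
r4 m[φ9→snow] = [T, T]
r4 m[sun→φ0] = [T, T]
r4 m[sprk→φ1] = [F, T]
r4 m[sprk→φ2] = [T, T]
r4 m[sprk→φ3] = [F, T]
r4 m[sprk→φ5] = [F, T]
r4 m[slip→φ4] = [T, T]
r4 m[slip→φ7] = [T, T]
r4 m[wet→φ6] = [T, T]
r4 m[wind→φ3] = [T, T]
r4 m[wind→φ4] = [T, F]
r4 m[fog→φ7] = [T, T]
r4 m[snow→φ5] = [T, T]
r4 m[snow→φ6] = [F, T]
r4 m[snow→φ8] = [F, T]
r4 m[snow→φ9] = [F, T]
r4 m[ice→φ2] = [T, T]
r4 m[cld→φ8] = [T, T]
r4 m[rain→φ0] = [T, F]
r4 m[rain→φ1] = [T, T]
r5 m[φ0→sun] = [T, F]
r5 m[φ0→rain] = [T, T]
r5 m[φ1→sprk] = [T, T]
r5 m[φ1→rain] = [T, F]
r5 m[φ2→sprk] = [F, T]
r5 m[φ2→ice] = [T, F]
r5 m[φ3→sprk] = [T, T]
r5 m[φ3→wind] = [T, F]
r5 m[φ4→slip] = [T, T]
r5 m[φ4→wind] = [T, T]
r5 m[φ5→sprk] = [T, T]
r5 m[φ5→snow] = [F, T]
r5 m[φ6→wet] = [T, F]
r5 m[φ6→snow] = [T, T]
r5 m[φ7→slip] = [T, T]
r5 m[φ7→fog] = [F, T]
r5 m[φ8→snow] = [T, T]
r5 m[φ8→cld] = [T, F]
r5 m[φ9→snow] = [T, T]
r5 m[sun→φ0] = [T, T]
r5 m[sprk→φ1] = [F, T]
r5 m[sprk→φ2] = [T, T]
r5 m[sprk→φ3] = [F, T]
r5 m[sprk→φ5] = [F, T]
r5 m[slip→φ4] = [T, T]
r5 m[slip→φ7] = [T, T]
r5 m[wet→φ6] = [T, T]
r5 m[wind→φ3] = [T, T]
r5 m[wind→φ4] = [T, F]
r5 m[fog→φ7] = [T, T]
r5 m[snow→φ5] = [T, T]
r5 m[snow→φ6] = [F, T]
r5 m[snow→φ8] = [F, T]
r5 m[snow→φ9] = [F, T]
r5 m[ice→φ2] = [T, T]
r5 m[cld→φ8] = [T, T]
r5 m[rain→φ0] = [T, F]
r5 m[rain→φ1] = [T, T]
r6 m[φ0→sun] = [T, F]
r6 m[φ0→rain] = [T, T]
r6 m[φ1→sprk] = [T, T]
r6 m[φ1→rain] = [T, F]
r6 m[φ2→sprk] = [F, T]
r6 m[φ2→ice] = [T, F]
r6 m[φ3→sprk] = [T, T]
r6 m[φ3→wind] = [T, F]
r6 m[φ4→slip] = [T, T]
r6 m[φ4→wind] = [T, T]
r6 m[φ5→sprk] = [T, T]
r6 m[φ5→snow] = [F, T]
r6 m[φ6→wet] = [T, F]
r6 m[φ6→snow] = [T, T]
r6 m[φ7→slip] = [T, T]
r6 m[φ7→fog] = [F, T]
r6 m[φ8→snow] = [T, T]
r6 m[φ8→cld] = [T, F]
r6 m[φ9→snow] = [T, T]
r6 m[sun→φ0] = [T, T]
r6 m[sprk→φ1] = [F, T]
r6 m[sprk→φ2] = [T, T]
r6 m[sprk→φ3] = [F, T]
r6 m[sprk→φ5] = [F, T]
r6 m[slip→φ4] = [T, T]
r6 m[slip→φ7] = [T, T]
r6 m[wet→φ6] = [T, T]
r6 m[wind→φ3] = [T, T]
r6 m[wind→φ4] = [T, F]
r6 m[fog→φ7] = [T, T]
r6 m[snow→φ5] = [T, T]
r6 m[snow→φ6] = [F, T]
r6 m[snow→φ8] = [F, T]
r6 m[snow→φ9] = [F, T]
r6 m[ice→φ2] = [T, T]
r6 m[cld→φ8] = [T, T]
r6 m[rain→φ0] = [T, F]
r6 m[rain→φ1] = [T, T]
fixed point reached at round 6
b[cld] = ⊗ incoming = [T, F]

b[cld] = [T, F]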